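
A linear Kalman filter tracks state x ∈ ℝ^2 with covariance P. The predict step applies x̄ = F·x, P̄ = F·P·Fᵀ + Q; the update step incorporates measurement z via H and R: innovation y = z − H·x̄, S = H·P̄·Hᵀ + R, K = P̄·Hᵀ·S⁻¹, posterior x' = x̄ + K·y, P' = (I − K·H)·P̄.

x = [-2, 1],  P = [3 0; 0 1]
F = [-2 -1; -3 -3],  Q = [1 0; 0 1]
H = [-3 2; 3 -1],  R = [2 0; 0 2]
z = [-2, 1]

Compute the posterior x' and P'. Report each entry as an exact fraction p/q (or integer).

x' = [156/815, -113/163]
P' = [826/815 294/163; 294/163 584/163]

x̄ = F·x = [3, 3]
P̄ = F·P·Fᵀ + Q = [14 21; 21 37]
y = z − H·x̄ = [1, -5]
S = H·P̄·Hᵀ + R = [24 -11; -11 39]
K = P̄·Hᵀ·S⁻¹ = [231/815 504/815; 143/163 149/163]
x' = x̄ + K·y = [156/815, -113/163]
P' = (I − K·H)·P̄ = [826/815 294/163; 294/163 584/163]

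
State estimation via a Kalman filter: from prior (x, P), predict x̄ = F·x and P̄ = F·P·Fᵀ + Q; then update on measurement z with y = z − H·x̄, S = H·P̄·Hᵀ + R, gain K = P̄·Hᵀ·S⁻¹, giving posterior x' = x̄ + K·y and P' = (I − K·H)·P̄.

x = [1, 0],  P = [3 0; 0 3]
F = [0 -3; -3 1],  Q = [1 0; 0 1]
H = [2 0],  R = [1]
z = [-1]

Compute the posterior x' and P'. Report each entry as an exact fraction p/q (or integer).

x' = [-56/113, -321/113]
P' = [28/113 -9/113; -9/113 3179/113]

x̄ = F·x = [0, -3]
P̄ = F·P·Fᵀ + Q = [28 -9; -9 31]
y = z − H·x̄ = [-1]
S = H·P̄·Hᵀ + R = [113]
K = P̄·Hᵀ·S⁻¹ = [56/113; -18/113]
x' = x̄ + K·y = [-56/113, -321/113]
P' = (I − K·H)·P̄ = [28/113 -9/113; -9/113 3179/113]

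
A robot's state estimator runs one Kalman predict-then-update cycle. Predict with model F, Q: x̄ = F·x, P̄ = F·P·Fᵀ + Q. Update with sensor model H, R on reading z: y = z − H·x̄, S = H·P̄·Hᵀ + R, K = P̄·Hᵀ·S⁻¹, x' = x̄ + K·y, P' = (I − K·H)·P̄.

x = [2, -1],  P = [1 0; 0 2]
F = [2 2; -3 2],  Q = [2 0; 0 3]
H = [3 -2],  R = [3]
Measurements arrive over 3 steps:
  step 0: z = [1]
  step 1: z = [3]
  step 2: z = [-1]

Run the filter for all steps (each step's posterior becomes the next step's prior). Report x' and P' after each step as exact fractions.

step 0: x̄ = F·x = [2, -8]
step 0: P̄ = F·P·Fᵀ + Q = [14 2; 2 20]
step 0: y = z − H·x̄ = [-21]
step 0: S = H·P̄·Hᵀ + R = [185]
step 0: K = P̄·Hᵀ·S⁻¹ = [38/185; -34/185]
step 0: x' = x̄ + K·y = [-428/185, -766/185]
step 0: P' = (I − K·H)·P̄ = [1146/185 1662/185; 1662/185 2544/185]
step 1: x̄ = F·x = [-2388/185, -248/185]
step 1: P̄ = F·P·Fᵀ + Q = [28426/185 -24/185; -24/185 1101/185]
step 1: y = z − H·x̄ = [7223/185]
step 1: S = H·P̄·Hᵀ + R = [261081/185]
step 1: K = P̄·Hᵀ·S⁻¹ = [28442/87027; -758/87027]
step 1: x' = x̄ + K·y = [-12886/87027, -146258/87027]
step 1: P' = (I − K·H)·P̄ = [84662/29009 112772/29009; 112772/29009 169537/29009]
step 2: x̄ = F·x = [-106096/29009, -253858/87027]
step 2: P̄ = F·P·Fᵀ + Q = [1976990/29009 -55368/29009; -55368/29009 173869/29009]
step 2: y = z − H·x̄ = [360121/87027]
step 2: S = H·P̄·Hᵀ + R = [19239829/29009]
step 2: K = P̄·Hᵀ·S⁻¹ = [6041706/19239829; -73406/2748547]
step 2: x' = x̄ + K·y = [-45365938/19239829, -8321276/2748547]
step 2: P' = (I − K·H)·P̄ = [52905586/19239829 10042260/2748547; 10042260/2748547 15173499/2748547]

step 0: x' = [-428/185, -766/185], P' = [1146/185 1662/185; 1662/185 2544/185]
step 1: x' = [-12886/87027, -146258/87027], P' = [84662/29009 112772/29009; 112772/29009 169537/29009]
step 2: x' = [-45365938/19239829, -8321276/2748547], P' = [52905586/19239829 10042260/2748547; 10042260/2748547 15173499/2748547]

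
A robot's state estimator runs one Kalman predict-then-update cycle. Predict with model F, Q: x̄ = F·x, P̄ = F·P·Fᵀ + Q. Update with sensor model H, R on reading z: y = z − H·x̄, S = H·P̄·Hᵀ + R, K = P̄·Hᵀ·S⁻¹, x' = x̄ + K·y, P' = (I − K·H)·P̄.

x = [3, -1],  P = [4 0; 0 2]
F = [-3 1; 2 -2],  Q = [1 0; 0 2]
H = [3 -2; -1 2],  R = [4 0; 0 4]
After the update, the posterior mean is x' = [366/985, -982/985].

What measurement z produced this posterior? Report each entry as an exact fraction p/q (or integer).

z = [3, -3]

x̄ = F·x = [-10, 8]
P̄ = F·P·Fᵀ + Q = [39 -28; -28 26]
S = H·P̄·Hᵀ + R = [795 -445; -445 259]
K = P̄·Hᵀ·S⁻¹ = [633/1970 73/394; 47/985 77/197]
x' − x̄ = [10216/985, -8862/985] = K·y
y = (KᵀK)⁻¹·Kᵀ·(x' − x̄) = [49, -29]
z = y + H·x̄ = [49, -29] + [-46, 26] = [3, -3]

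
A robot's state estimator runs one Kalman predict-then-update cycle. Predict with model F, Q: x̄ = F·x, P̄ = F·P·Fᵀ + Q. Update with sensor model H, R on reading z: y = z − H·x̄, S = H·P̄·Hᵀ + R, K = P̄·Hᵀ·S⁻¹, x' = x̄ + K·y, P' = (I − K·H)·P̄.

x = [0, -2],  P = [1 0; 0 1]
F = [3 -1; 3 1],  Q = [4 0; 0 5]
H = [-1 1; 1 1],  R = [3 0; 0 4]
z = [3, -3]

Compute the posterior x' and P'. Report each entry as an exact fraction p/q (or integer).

x' = [-1720/783, -409/783]
P' = [1190/783 242/783; 242/783 1202/783]

x̄ = F·x = [2, -2]
P̄ = F·P·Fᵀ + Q = [14 8; 8 15]
y = z − H·x̄ = [7, -3]
S = H·P̄·Hᵀ + R = [16 1; 1 49]
K = P̄·Hᵀ·S⁻¹ = [-316/783 358/783; 320/783 361/783]
x' = x̄ + K·y = [-1720/783, -409/783]
P' = (I − K·H)·P̄ = [1190/783 242/783; 242/783 1202/783]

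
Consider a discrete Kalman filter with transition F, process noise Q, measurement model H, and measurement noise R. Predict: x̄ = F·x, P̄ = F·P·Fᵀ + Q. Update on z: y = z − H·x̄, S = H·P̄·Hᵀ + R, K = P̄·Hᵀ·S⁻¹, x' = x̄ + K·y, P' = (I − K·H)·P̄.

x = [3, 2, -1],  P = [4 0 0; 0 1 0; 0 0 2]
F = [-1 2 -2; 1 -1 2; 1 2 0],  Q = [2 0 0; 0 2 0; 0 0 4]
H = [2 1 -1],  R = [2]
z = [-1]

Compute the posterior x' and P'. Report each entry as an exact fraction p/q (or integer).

x' = [145/41, -56/41, 277/41]
P' = [254/41 -244/41 220/41; -244/41 390/41 -68/41; 220/41 -68/41 392/41]

x̄ = F·x = [3, -1, 7]
P̄ = F·P·Fᵀ + Q = [18 -14 0; -14 15 2; 0 2 12]
y = z − H·x̄ = [1]
S = H·P̄·Hᵀ + R = [41]
K = P̄·Hᵀ·S⁻¹ = [22/41; -15/41; -10/41]
x' = x̄ + K·y = [145/41, -56/41, 277/41]
P' = (I − K·H)·P̄ = [254/41 -244/41 220/41; -244/41 390/41 -68/41; 220/41 -68/41 392/41]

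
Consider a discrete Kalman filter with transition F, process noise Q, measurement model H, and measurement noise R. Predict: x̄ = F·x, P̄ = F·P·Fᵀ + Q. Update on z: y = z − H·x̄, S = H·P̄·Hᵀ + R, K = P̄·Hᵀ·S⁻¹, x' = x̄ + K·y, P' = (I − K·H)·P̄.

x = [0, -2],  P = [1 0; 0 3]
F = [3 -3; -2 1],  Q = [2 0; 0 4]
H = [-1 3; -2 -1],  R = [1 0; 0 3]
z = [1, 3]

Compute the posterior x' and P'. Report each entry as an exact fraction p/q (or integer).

x̄ = F·x = [6, -2]
P̄ = F·P·Fᵀ + Q = [38 -15; -15 11]
y = z − H·x̄ = [13, 13]
S = H·P̄·Hᵀ + R = [228 118; 118 106]
K = P̄·Hᵀ·S⁻¹ = [-400/2561 -2057/5122; 1423/5122 -333/2561]
x' = x̄ + K·y = [-493/394, -31/394]
P' = (I − K·H)·P̄ = [2759/5122 653/5122; 653/5122 346/2561]

x' = [-493/394, -31/394]
P' = [2759/5122 653/5122; 653/5122 346/2561]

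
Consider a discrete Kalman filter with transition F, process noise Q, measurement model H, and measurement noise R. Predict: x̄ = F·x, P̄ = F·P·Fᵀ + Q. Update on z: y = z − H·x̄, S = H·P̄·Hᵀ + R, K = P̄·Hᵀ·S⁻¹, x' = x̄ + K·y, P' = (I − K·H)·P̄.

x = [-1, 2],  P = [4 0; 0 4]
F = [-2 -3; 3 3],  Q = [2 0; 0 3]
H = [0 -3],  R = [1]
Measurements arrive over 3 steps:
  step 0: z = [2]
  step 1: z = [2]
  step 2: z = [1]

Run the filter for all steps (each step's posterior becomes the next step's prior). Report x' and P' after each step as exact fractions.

step 0: x̄ = F·x = [-4, 3]
step 0: P̄ = F·P·Fᵀ + Q = [54 -60; -60 75]
step 0: y = z − H·x̄ = [11]
step 0: S = H·P̄·Hᵀ + R = [676]
step 0: K = P̄·Hᵀ·S⁻¹ = [45/169; -225/676]
step 0: x' = x̄ + K·y = [-181/169, -447/676]
step 0: P' = (I − K·H)·P̄ = [1026/169 -15/169; -15/169 75/676]
step 1: x̄ = F·x = [2789/676, -3513/676]
step 1: P̄ = F·P·Fᵀ + Q = [17723/676 -24399/676; -24399/676 38559/676]
step 1: y = z − H·x̄ = [-9187/676]
step 1: S = H·P̄·Hᵀ + R = [347707/676]
step 1: K = P̄·Hᵀ·S⁻¹ = [73197/347707; -115677/347707]
step 1: x' = x̄ + K·y = [439784/347707, -234867/347707]
step 1: P' = (I − K·H)·P̄ = [1190252/347707 -24399/347707; -24399/347707 38559/347707]
step 2: x̄ = F·x = [-174967/347707, 614751/347707]
step 2: P̄ = F·P·Fᵀ + Q = [5510665/347707 -7122558/347707; -7122558/347707 11663238/347707]
step 2: y = z − H·x̄ = [2191960/347707]
step 2: S = H·P̄·Hᵀ + R = [105316849/347707]
step 2: K = P̄·Hᵀ·S⁻¹ = [21367674/105316849; -34989714/105316849]
step 2: x' = x̄ + K·y = [81707051/105316849, -34374963/105316849]
step 2: P' = (I − K·H)·P̄ = [356013487/105316849 -7122558/105316849; -7122558/105316849 11663238/105316849]

step 0: x' = [-181/169, -447/676], P' = [1026/169 -15/169; -15/169 75/676]
step 1: x' = [439784/347707, -234867/347707], P' = [1190252/347707 -24399/347707; -24399/347707 38559/347707]
step 2: x' = [81707051/105316849, -34374963/105316849], P' = [356013487/105316849 -7122558/105316849; -7122558/105316849 11663238/105316849]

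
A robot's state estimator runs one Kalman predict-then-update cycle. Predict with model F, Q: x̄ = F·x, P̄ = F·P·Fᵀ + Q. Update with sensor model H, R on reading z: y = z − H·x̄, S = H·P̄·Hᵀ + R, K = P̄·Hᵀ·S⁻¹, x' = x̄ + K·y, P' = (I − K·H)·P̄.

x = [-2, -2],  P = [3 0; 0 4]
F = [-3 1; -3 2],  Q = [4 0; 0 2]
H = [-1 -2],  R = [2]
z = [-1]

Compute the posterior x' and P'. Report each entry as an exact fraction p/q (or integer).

x' = [33/17, -23/51]
P' = [70/17 -30/17; -30/17 440/357]

x̄ = F·x = [4, 2]
P̄ = F·P·Fᵀ + Q = [35 35; 35 45]
y = z − H·x̄ = [7]
S = H·P̄·Hᵀ + R = [357]
K = P̄·Hᵀ·S⁻¹ = [-5/17; -125/357]
x' = x̄ + K·y = [33/17, -23/51]
P' = (I − K·H)·P̄ = [70/17 -30/17; -30/17 440/357]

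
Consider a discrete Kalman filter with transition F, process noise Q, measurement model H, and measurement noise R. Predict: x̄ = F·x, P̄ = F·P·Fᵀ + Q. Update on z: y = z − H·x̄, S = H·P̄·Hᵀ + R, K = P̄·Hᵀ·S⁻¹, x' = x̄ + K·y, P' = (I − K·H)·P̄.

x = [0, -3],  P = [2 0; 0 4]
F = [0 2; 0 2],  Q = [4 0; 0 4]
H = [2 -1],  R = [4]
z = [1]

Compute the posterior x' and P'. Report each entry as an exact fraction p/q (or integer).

x' = [-9/5, -39/10]
P' = [28/5 44/5; 44/5 82/5]

x̄ = F·x = [-6, -6]
P̄ = F·P·Fᵀ + Q = [20 16; 16 20]
y = z − H·x̄ = [7]
S = H·P̄·Hᵀ + R = [40]
K = P̄·Hᵀ·S⁻¹ = [3/5; 3/10]
x' = x̄ + K·y = [-9/5, -39/10]
P' = (I − K·H)·P̄ = [28/5 44/5; 44/5 82/5]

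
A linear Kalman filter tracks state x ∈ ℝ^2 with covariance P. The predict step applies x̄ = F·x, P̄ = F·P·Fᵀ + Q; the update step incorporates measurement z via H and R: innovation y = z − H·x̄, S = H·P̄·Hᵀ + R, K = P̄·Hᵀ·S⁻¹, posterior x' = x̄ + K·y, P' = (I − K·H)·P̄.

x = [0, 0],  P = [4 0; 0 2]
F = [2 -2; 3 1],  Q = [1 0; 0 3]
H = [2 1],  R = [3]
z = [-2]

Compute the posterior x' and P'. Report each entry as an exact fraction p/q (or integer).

x' = [-5/8, -81/112]
P' = [25/8 -85/16; -85/16 2623/224]

x̄ = F·x = [0, 0]
P̄ = F·P·Fᵀ + Q = [25 20; 20 41]
y = z − H·x̄ = [-2]
S = H·P̄·Hᵀ + R = [224]
K = P̄·Hᵀ·S⁻¹ = [5/16; 81/224]
x' = x̄ + K·y = [-5/8, -81/112]
P' = (I − K·H)·P̄ = [25/8 -85/16; -85/16 2623/224]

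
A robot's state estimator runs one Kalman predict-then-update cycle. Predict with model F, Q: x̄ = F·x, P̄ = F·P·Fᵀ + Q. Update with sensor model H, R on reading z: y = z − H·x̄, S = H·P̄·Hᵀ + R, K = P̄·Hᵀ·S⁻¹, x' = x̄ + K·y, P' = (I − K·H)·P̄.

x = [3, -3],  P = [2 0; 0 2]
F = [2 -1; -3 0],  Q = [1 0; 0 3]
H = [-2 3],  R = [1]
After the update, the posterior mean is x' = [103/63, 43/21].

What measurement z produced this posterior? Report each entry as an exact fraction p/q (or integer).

z = [3]

x̄ = F·x = [9, -9]
P̄ = F·P·Fᵀ + Q = [11 -12; -12 21]
S = H·P̄·Hᵀ + R = [378]
K = P̄·Hᵀ·S⁻¹ = [-29/189; 29/126]
x' − x̄ = [-464/63, 232/21] = K·y
y = (KᵀK)⁻¹·Kᵀ·(x' − x̄) = [48]
z = y + H·x̄ = [48] + [-45] = [3]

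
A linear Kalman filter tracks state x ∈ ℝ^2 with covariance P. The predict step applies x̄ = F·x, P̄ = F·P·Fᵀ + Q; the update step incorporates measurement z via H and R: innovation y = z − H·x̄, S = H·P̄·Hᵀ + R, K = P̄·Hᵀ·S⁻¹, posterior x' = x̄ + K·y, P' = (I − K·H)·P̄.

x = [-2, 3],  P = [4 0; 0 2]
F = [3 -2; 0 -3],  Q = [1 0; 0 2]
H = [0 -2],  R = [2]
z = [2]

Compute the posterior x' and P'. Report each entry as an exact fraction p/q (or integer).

x̄ = F·x = [-12, -9]
P̄ = F·P·Fᵀ + Q = [45 12; 12 20]
y = z − H·x̄ = [-16]
S = H·P̄·Hᵀ + R = [82]
K = P̄·Hᵀ·S⁻¹ = [-12/41; -20/41]
x' = x̄ + K·y = [-300/41, -49/41]
P' = (I − K·H)·P̄ = [1557/41 12/41; 12/41 20/41]

x' = [-300/41, -49/41]
P' = [1557/41 12/41; 12/41 20/41]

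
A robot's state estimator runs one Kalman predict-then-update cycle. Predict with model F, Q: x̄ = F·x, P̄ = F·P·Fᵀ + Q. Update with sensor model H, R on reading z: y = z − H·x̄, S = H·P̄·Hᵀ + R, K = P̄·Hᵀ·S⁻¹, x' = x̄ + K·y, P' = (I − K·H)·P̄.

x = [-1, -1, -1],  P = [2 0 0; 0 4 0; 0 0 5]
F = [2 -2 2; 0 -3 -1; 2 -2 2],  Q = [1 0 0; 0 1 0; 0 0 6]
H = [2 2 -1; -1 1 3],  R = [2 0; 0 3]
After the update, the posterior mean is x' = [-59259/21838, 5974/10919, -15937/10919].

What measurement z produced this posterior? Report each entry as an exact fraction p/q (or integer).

z = [-3, -1]

x̄ = F·x = [-2, 4, -2]
P̄ = F·P·Fᵀ + Q = [45 14 44; 14 42 14; 44 14 50]
S = H·P̄·Hᵀ + R = [280 222; 222 332]
K = P̄·Hᵀ·S⁻¹ = [1073/21838 2963/10919; 4249/10919 -539/10919; -1182/10919 4737/10919]
x' − x̄ = [-15583/21838, -37702/10919, 5901/10919] = K·y
y = (KᵀK)⁻¹·Kᵀ·(x' − x̄) = [-9, -1]
z = y + H·x̄ = [-9, -1] + [6, 0] = [-3, -1]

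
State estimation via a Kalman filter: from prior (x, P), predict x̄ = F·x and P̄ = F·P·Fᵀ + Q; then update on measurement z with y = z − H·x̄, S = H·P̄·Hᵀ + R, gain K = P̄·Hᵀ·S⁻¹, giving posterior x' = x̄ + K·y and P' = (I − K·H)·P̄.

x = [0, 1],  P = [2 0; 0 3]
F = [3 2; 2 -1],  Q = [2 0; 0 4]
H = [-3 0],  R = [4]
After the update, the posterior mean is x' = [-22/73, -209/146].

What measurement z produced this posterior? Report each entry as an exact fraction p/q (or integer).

x̄ = F·x = [2, -1]
P̄ = F·P·Fᵀ + Q = [32 6; 6 15]
S = H·P̄·Hᵀ + R = [292]
K = P̄·Hᵀ·S⁻¹ = [-24/73; -9/146]
x' − x̄ = [-168/73, -63/146] = K·y
y = (KᵀK)⁻¹·Kᵀ·(x' − x̄) = [7]
z = y + H·x̄ = [7] + [-6] = [1]

z = [1]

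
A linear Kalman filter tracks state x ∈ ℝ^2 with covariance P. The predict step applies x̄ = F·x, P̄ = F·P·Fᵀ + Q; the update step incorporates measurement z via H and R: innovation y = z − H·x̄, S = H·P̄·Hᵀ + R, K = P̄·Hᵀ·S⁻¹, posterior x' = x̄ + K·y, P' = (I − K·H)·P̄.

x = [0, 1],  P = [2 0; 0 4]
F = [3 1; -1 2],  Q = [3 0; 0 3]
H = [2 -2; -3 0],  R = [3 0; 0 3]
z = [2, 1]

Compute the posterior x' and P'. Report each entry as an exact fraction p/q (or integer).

x' = [-451/1662, -965/831]
P' = [2159/6648 1045/3324; 1045/3324 1709/1662]

x̄ = F·x = [1, 2]
P̄ = F·P·Fᵀ + Q = [25 2; 2 21]
y = z − H·x̄ = [4, 4]
S = H·P̄·Hᵀ + R = [171 -138; -138 228]
K = P̄·Hᵀ·S⁻¹ = [23/3324 -2159/6648; -791/1662 -1045/3324]
x' = x̄ + K·y = [-451/1662, -965/831]
P' = (I − K·H)·P̄ = [2159/6648 1045/3324; 1045/3324 1709/1662]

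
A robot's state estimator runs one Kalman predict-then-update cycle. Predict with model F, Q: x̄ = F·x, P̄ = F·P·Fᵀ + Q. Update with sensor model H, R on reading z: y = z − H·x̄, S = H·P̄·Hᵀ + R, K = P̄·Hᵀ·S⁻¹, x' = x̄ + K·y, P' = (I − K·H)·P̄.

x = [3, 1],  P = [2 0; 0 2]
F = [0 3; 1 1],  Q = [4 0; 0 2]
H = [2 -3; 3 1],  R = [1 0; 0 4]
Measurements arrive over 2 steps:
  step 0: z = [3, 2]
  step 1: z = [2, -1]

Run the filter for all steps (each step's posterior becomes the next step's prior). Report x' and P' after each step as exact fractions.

step 0: x̄ = F·x = [3, 4]
step 0: P̄ = F·P·Fᵀ + Q = [22 6; 6 6]
step 0: y = z − H·x̄ = [9, -11]
step 0: S = H·P̄·Hᵀ + R = [71 72; 72 244]
step 0: K = P̄·Hᵀ·S⁻¹ = [58/607 162/607; -798/3035 534/3035]
step 0: x' = x̄ + K·y = [561/607, -916/3035]
step 0: P' = (I − K·H)·P̄ = [182/607 102/607; 102/607 606/3035]
step 1: x̄ = F·x = [-2748/3035, 1889/3035]
step 1: P̄ = F·P·Fᵀ + Q = [17594/3035 3348/3035; 3348/3035 8606/3035]
step 1: y = z − H·x̄ = [17233/3035, 664/607]
step 1: S = H·P̄·Hᵀ + R = [110689/3035 11262/607; 11262/607 39836/607]
step 1: K = P̄·Hᵀ·S⁻¹ = [152183/1554878 790299/3109756; -400239/1554878 517481/3109756]
step 1: x' = x̄ + K·y = [-111479/1554878, -1021791/1554878]
step 1: P' = (I − K·H)·P̄ = [444907/1554878 245877/1554878; 245877/1554878 297331/1554878]

step 0: x' = [561/607, -916/3035], P' = [182/607 102/607; 102/607 606/3035]
step 1: x' = [-111479/1554878, -1021791/1554878], P' = [444907/1554878 245877/1554878; 245877/1554878 297331/1554878]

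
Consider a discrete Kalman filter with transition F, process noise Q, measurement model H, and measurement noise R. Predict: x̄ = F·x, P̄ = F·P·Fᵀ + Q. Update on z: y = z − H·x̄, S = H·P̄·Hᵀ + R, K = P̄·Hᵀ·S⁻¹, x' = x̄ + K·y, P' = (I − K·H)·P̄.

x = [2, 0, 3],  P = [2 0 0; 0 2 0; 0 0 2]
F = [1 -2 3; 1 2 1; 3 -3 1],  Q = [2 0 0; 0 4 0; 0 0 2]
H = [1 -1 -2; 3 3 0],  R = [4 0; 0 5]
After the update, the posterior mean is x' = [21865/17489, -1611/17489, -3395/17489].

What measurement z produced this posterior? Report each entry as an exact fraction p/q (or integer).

x̄ = F·x = [11, 5, 9]
P̄ = F·P·Fᵀ + Q = [30 0 24; 0 16 -4; 24 -4 40]
S = H·P̄·Hᵀ + R = [98 -78; -78 419]
K = P̄·Hᵀ·S⁻¹ = [-261/17489 3708/17489; 196/17489 2040/17489; -8554/17489 912/17489]
x' − x̄ = [-170514/17489, -89056/17489, -160796/17489] = K·y
y = (KᵀK)⁻¹·Kᵀ·(x' − x̄) = [14, -45]
z = y + H·x̄ = [14, -45] + [-12, 48] = [2, 3]

z = [2, 3]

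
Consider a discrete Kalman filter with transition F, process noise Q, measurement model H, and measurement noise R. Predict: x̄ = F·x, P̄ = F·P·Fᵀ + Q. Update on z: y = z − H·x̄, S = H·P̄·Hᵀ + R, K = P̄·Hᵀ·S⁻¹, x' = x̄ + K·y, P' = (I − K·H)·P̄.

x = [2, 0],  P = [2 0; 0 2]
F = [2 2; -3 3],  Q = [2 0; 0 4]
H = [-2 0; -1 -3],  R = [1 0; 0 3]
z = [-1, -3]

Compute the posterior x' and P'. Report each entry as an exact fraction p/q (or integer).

x̄ = F·x = [4, -6]
P̄ = F·P·Fᵀ + Q = [18 0; 0 40]
y = z − H·x̄ = [7, -17]
S = H·P̄·Hᵀ + R = [73 36; 36 381]
K = P̄·Hᵀ·S⁻¹ = [-4356/8839 -6/8839; 1440/8839 -2920/8839]
x' = x̄ + K·y = [4966/8839, 6686/8839]
P' = (I − K·H)·P̄ = [2178/8839 -720/8839; -720/8839 3160/8839]

x' = [4966/8839, 6686/8839]
P' = [2178/8839 -720/8839; -720/8839 3160/8839]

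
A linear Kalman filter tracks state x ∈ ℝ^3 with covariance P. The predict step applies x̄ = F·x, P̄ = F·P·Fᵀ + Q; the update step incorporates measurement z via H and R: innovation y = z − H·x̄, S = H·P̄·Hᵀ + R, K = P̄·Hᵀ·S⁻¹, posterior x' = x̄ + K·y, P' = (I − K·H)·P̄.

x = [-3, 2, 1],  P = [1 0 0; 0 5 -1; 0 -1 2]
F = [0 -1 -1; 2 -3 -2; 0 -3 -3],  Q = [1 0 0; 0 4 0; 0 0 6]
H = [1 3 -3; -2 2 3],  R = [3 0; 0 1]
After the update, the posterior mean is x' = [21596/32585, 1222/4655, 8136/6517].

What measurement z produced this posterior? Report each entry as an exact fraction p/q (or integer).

x̄ = F·x = [-3, -14, -9]
P̄ = F·P·Fᵀ + Q = [6 14 15; 14 49 42; 15 42 51]
S = H·P̄·Hᵀ + R = [147 28; 28 892]
K = P̄·Hᵀ·S⁻¹ = [242/32585 1269/18620; 919/4655 142/665; -825/6517 879/3724]
x' − x̄ = [119351/32585, 66392/4655, 66789/6517] = K·y
y = (KᵀK)⁻¹·Kᵀ·(x' − x̄) = [16, 52]
z = y + H·x̄ = [16, 52] + [-18, -49] = [-2, 3]

z = [-2, 3]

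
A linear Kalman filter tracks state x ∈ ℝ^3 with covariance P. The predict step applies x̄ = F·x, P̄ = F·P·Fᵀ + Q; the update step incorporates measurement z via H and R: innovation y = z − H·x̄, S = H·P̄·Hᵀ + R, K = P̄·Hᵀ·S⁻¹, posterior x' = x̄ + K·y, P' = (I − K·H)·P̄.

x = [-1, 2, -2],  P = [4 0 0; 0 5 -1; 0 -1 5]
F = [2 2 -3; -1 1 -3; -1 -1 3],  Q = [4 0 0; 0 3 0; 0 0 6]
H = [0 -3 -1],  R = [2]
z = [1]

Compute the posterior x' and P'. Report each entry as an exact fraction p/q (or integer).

x̄ = F·x = [8, 9, -7]
P̄ = F·P·Fᵀ + Q = [97 56 -72; 56 63 -52; -72 -52 66]
y = z − H·x̄ = [21]
S = H·P̄·Hᵀ + R = [323]
K = P̄·Hᵀ·S⁻¹ = [-96/323; -137/323; 90/323]
x' = x̄ + K·y = [568/323, 30/323, -371/323]
P' = (I − K·H)·P̄ = [22115/323 4936/323 -14616/323; 4936/323 1580/323 -4466/323; -14616/323 -4466/323 13218/323]

x' = [568/323, 30/323, -371/323]
P' = [22115/323 4936/323 -14616/323; 4936/323 1580/323 -4466/323; -14616/323 -4466/323 13218/323]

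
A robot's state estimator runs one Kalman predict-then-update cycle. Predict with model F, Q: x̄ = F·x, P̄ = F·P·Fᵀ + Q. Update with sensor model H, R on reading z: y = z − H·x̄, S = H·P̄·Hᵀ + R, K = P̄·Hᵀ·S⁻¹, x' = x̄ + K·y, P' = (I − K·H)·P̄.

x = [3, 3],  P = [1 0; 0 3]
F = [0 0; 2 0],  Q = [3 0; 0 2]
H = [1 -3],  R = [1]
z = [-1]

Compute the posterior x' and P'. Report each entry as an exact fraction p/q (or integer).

x' = [51/58, 21/29]
P' = [165/58 27/29; 27/29 12/29]

x̄ = F·x = [0, 6]
P̄ = F·P·Fᵀ + Q = [3 0; 0 6]
y = z − H·x̄ = [17]
S = H·P̄·Hᵀ + R = [58]
K = P̄·Hᵀ·S⁻¹ = [3/58; -9/29]
x' = x̄ + K·y = [51/58, 21/29]
P' = (I − K·H)·P̄ = [165/58 27/29; 27/29 12/29]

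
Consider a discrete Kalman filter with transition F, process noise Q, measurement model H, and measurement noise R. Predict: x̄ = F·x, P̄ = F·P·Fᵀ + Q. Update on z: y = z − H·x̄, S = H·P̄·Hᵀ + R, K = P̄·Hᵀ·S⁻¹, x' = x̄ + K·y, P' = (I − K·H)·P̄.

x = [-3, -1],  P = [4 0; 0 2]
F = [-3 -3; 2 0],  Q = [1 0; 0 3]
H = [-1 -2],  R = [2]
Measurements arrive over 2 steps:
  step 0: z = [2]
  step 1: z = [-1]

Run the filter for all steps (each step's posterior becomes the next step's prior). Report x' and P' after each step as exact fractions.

step 0: x̄ = F·x = [12, -6]
step 0: P̄ = F·P·Fᵀ + Q = [55 -24; -24 19]
step 0: y = z − H·x̄ = [2]
step 0: S = H·P̄·Hᵀ + R = [37]
step 0: K = P̄·Hᵀ·S⁻¹ = [-7/37; -14/37]
step 0: x' = x̄ + K·y = [430/37, -250/37]
step 0: P' = (I − K·H)·P̄ = [1986/37 -986/37; -986/37 507/37]
step 1: x̄ = F·x = [-540/37, 860/37]
step 1: P̄ = F·P·Fᵀ + Q = [4726/37 -6000/37; -6000/37 8055/37]
step 1: y = z − H·x̄ = [1143/37]
step 1: S = H·P̄·Hᵀ + R = [13020/37]
step 1: K = P̄·Hᵀ·S⁻¹ = [3637/6510; -337/434]
step 1: x' = x̄ + K·y = [5781/2170, -323/434]
step 1: P' = (I − K·H)·P̄ = [58253/3255 -2063/217; -2063/217 1200/217]

step 0: x' = [430/37, -250/37], P' = [1986/37 -986/37; -986/37 507/37]
step 1: x' = [5781/2170, -323/434], P' = [58253/3255 -2063/217; -2063/217 1200/217]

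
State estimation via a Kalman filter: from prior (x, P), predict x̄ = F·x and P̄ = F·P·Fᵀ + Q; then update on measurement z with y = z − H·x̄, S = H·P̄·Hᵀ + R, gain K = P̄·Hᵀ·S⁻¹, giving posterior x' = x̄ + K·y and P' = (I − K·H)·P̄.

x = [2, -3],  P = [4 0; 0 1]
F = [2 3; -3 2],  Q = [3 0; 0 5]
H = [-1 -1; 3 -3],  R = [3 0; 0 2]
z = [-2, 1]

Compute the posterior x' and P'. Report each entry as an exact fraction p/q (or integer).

x̄ = F·x = [-5, -12]
P̄ = F·P·Fᵀ + Q = [28 -18; -18 45]
y = z − H·x̄ = [-19, -20]
S = H·P̄·Hᵀ + R = [40 51; 51 983]
K = P̄·Hᵀ·S⁻¹ = [-16868/36719 6030/36719; -16902/36719 -6183/36719]
x' = x̄ + K·y = [16297/36719, 4170/36719]
P' = (I − K·H)·P̄ = [27312/36719 23292/36719; 23292/36719 27414/36719]

x' = [16297/36719, 4170/36719]
P' = [27312/36719 23292/36719; 23292/36719 27414/36719]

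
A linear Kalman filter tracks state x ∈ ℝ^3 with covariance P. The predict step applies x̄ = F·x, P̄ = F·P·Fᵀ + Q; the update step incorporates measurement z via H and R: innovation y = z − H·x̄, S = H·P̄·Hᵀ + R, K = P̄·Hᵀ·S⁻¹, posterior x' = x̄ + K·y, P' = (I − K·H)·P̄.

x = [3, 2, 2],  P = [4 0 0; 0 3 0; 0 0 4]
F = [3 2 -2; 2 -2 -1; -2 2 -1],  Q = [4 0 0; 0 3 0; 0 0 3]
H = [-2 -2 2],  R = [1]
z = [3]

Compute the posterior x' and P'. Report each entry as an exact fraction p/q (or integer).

x̄ = F·x = [9, 0, -4]
P̄ = F·P·Fᵀ + Q = [68 20 -4; 20 35 -24; -4 -24 35]
y = z − H·x̄ = [29]
S = H·P̄·Hᵀ + R = [937]
K = P̄·Hᵀ·S⁻¹ = [-184/937; -158/937; 126/937]
x' = x̄ + K·y = [3097/937, -4582/937, -94/937]
P' = (I − K·H)·P̄ = [29860/937 -10332/937 19436/937; -10332/937 7831/937 -2580/937; 19436/937 -2580/937 16919/937]

x' = [3097/937, -4582/937, -94/937]
P' = [29860/937 -10332/937 19436/937; -10332/937 7831/937 -2580/937; 19436/937 -2580/937 16919/937]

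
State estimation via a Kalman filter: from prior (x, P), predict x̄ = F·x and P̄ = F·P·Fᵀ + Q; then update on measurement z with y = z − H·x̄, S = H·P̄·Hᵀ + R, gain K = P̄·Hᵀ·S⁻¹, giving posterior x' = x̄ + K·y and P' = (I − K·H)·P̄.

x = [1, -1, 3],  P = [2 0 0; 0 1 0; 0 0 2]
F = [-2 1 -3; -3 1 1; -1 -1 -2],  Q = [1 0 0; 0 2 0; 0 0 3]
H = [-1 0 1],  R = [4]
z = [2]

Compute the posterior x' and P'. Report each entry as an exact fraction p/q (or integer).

x̄ = F·x = [-12, -1, -6]
P̄ = F·P·Fᵀ + Q = [28 7 15; 7 23 1; 15 1 14]
y = z − H·x̄ = [-4]
S = H·P̄·Hᵀ + R = [16]
K = P̄·Hᵀ·S⁻¹ = [-13/16; -3/8; -1/16]
x' = x̄ + K·y = [-35/4, 1/2, -23/4]
P' = (I − K·H)·P̄ = [279/16 17/8 227/16; 17/8 83/4 5/8; 227/16 5/8 223/16]

x' = [-35/4, 1/2, -23/4]
P' = [279/16 17/8 227/16; 17/8 83/4 5/8; 227/16 5/8 223/16]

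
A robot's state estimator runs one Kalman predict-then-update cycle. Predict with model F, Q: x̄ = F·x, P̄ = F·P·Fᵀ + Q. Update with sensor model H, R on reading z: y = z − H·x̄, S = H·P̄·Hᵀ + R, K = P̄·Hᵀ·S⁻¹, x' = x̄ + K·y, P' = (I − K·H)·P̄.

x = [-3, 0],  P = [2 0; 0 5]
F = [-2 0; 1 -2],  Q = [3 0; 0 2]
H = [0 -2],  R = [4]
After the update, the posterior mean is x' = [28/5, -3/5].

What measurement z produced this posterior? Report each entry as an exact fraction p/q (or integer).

x̄ = F·x = [6, -3]
P̄ = F·P·Fᵀ + Q = [11 -4; -4 24]
S = H·P̄·Hᵀ + R = [100]
K = P̄·Hᵀ·S⁻¹ = [2/25; -12/25]
x' − x̄ = [-2/5, 12/5] = K·y
y = (KᵀK)⁻¹·Kᵀ·(x' − x̄) = [-5]
z = y + H·x̄ = [-5] + [6] = [1]

z = [1]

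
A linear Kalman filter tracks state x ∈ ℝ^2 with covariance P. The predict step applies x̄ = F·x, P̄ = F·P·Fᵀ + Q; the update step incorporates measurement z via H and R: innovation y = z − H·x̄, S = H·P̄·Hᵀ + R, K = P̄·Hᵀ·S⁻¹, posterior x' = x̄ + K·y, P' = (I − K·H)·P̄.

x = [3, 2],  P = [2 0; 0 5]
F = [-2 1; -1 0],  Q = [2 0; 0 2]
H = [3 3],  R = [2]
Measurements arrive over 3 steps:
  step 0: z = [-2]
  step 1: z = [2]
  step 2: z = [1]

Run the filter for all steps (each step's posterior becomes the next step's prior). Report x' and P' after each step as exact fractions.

step 0: x' = [103/245, -279/245], P' = [426/245 -388/245; -388/245 404/245]
step 1: x' = [3338/17101, 7687/17101], P' = [22865/17101 -20170/17101; -20170/17101 21248/17101]
step 2: x' = [292701/756463, -218788/3782315], P' = [1000990/756463 -883594/756463; -883594/756463 4663904/3782315]

step 0: x̄ = F·x = [-4, -3]
step 0: P̄ = F·P·Fᵀ + Q = [15 4; 4 4]
step 0: y = z − H·x̄ = [19]
step 0: S = H·P̄·Hᵀ + R = [245]
step 0: K = P̄·Hᵀ·S⁻¹ = [57/245; 24/245]
step 0: x' = x̄ + K·y = [103/245, -279/245]
step 0: P' = (I − K·H)·P̄ = [426/245 -388/245; -388/245 404/245]
step 1: x̄ = F·x = [-97/49, -103/245]
step 1: P̄ = F·P·Fᵀ + Q = [830/49 248/49; 248/49 916/245]
step 1: y = z − H·x̄ = [46/5]
step 1: S = H·P̄·Hᵀ + R = [1396/5]
step 1: K = P̄·Hᵀ·S⁻¹ = [165/698; 33/349]
step 1: x' = x̄ + K·y = [3338/17101, 7687/17101]
step 1: P' = (I − K·H)·P̄ = [22865/17101 -20170/17101; -20170/17101 21248/17101]
step 2: x̄ = F·x = [1011/17101, -3338/17101]
step 2: P̄ = F·P·Fᵀ + Q = [227590/17101 65900/17101; 65900/17101 57067/17101]
step 2: y = z − H·x̄ = [24082/17101]
step 2: S = H·P̄·Hᵀ + R = [3782315/17101]
step 2: K = P̄·Hᵀ·S⁻¹ = [176094/756463; 368901/3782315]
step 2: x' = x̄ + K·y = [292701/756463, -218788/3782315]
step 2: P' = (I − K·H)·P̄ = [1000990/756463 -883594/756463; -883594/756463 4663904/3782315]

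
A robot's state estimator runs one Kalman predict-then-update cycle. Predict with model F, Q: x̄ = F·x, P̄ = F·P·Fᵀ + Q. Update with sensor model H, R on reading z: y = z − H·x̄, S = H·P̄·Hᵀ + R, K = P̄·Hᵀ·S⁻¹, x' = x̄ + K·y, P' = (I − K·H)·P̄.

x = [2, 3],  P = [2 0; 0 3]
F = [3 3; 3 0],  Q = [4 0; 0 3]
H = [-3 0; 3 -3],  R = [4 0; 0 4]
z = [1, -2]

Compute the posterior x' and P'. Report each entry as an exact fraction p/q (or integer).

x' = [-381/1939, 28167/60109]
P' = [844/1939 828/1939; 828/1939 51096/60109]

x̄ = F·x = [15, 6]
P̄ = F·P·Fᵀ + Q = [49 18; 18 21]
y = z − H·x̄ = [46, -29]
S = H·P̄·Hᵀ + R = [445 -279; -279 310]
K = P̄·Hᵀ·S⁻¹ = [-633/1939 12/1939; -621/1939 -19071/60109]
x' = x̄ + K·y = [-381/1939, 28167/60109]
P' = (I − K·H)·P̄ = [844/1939 828/1939; 828/1939 51096/60109]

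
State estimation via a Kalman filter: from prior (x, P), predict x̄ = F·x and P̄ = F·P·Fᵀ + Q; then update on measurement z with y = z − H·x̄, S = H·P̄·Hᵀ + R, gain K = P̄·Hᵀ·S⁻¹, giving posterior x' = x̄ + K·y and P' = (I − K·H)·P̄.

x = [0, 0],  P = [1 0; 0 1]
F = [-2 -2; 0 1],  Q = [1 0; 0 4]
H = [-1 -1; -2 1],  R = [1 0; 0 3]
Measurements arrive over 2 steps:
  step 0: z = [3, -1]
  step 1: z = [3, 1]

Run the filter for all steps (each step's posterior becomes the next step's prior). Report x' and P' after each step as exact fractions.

step 0: x' = [-289/451, -897/451], P' = [191/451 -47/451; -47/451 302/451]
step 1: x' = [-19367/25981, -42111/25981], P' = [42069/103924 -2628/25981; -2628/25981 17298/25981]

step 0: x̄ = F·x = [0, 0]
step 0: P̄ = F·P·Fᵀ + Q = [9 -2; -2 5]
step 0: y = z − H·x̄ = [3, -1]
step 0: S = H·P̄·Hᵀ + R = [11 11; 11 52]
step 0: K = P̄·Hᵀ·S⁻¹ = [-144/451 -13/41; -255/451 12/41]
step 0: x' = x̄ + K·y = [-289/451, -897/451]
step 0: P' = (I − K·H)·P̄ = [191/451 -47/451; -47/451 302/451]
step 1: x̄ = F·x = [2372/451, -897/451]
step 1: P̄ = F·P·Fᵀ + Q = [2047/451 -510/451; -510/451 2106/451]
step 1: y = z − H·x̄ = [2828/451, 6092/451]
step 1: S = H·P̄·Hᵀ + R = [3584/451 1478/451; 1478/451 13687/451]
step 1: K = P̄·Hᵀ·S⁻¹ = [-31557/103924 -15775/51962; -14670/25981 7518/25981]
step 1: x' = x̄ + K·y = [-19367/25981, -42111/25981]
step 1: P' = (I − K·H)·P̄ = [42069/103924 -2628/25981; -2628/25981 17298/25981]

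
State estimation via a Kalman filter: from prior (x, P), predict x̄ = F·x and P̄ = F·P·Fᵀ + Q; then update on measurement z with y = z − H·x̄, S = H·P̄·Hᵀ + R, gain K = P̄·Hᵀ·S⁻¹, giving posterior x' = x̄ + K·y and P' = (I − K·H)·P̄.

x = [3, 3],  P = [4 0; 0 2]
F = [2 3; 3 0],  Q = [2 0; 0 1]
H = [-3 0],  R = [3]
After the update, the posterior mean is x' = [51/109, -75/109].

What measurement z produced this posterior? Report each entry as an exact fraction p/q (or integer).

z = [-1]

x̄ = F·x = [15, 9]
P̄ = F·P·Fᵀ + Q = [36 24; 24 37]
S = H·P̄·Hᵀ + R = [327]
K = P̄·Hᵀ·S⁻¹ = [-36/109; -24/109]
x' − x̄ = [-1584/109, -1056/109] = K·y
y = (KᵀK)⁻¹·Kᵀ·(x' − x̄) = [44]
z = y + H·x̄ = [44] + [-45] = [-1]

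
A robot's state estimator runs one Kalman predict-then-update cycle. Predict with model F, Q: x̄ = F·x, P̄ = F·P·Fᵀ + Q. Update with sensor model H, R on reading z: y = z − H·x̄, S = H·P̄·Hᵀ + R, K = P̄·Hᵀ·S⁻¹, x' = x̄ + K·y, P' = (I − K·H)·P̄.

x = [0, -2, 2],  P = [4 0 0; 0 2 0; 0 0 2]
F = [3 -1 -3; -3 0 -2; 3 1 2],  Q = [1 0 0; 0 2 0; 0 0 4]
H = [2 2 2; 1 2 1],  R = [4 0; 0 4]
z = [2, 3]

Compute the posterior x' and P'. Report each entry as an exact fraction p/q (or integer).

x̄ = F·x = [-4, -4, 2]
P̄ = F·P·Fᵀ + Q = [57 -24 22; -24 46 -44; 22 -44 50]
y = z − H·x̄ = [14, 13]
S = H·P̄·Hᵀ + R = [248 78; 78 67]
K = P̄·Hᵀ·S⁻¹ = [1238/2633 -223/2633; -1205/2633 2346/2633; 1250/2633 -2084/2633]
x' = x̄ + K·y = [3901/2633, 3096/2633, -4326/2633]
P' = (I − K·H)·P̄ = [20814/2633 -3368/2633 -14970/2633; -3368/2633 11794/2633 -10836/2633; -14970/2633 -10836/2633 28306/2633]

x' = [3901/2633, 3096/2633, -4326/2633]
P' = [20814/2633 -3368/2633 -14970/2633; -3368/2633 11794/2633 -10836/2633; -14970/2633 -10836/2633 28306/2633]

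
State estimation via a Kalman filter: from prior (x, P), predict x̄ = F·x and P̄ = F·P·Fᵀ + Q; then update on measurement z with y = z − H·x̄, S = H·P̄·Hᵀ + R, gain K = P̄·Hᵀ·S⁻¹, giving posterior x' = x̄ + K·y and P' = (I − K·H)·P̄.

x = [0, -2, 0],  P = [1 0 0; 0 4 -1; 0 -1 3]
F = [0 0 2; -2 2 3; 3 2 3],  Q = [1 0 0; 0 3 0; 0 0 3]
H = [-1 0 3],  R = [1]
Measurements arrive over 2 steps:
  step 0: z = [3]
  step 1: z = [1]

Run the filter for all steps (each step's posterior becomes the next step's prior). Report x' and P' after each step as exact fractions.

step 0: x̄ = F·x = [0, -4, -4]
step 0: P̄ = F·P·Fᵀ + Q = [13 14 14; 14 38 25; 14 25 43]
step 0: y = z − H·x̄ = [15]
step 0: S = H·P̄·Hᵀ + R = [317]
step 0: K = P̄·Hᵀ·S⁻¹ = [29/317; 61/317; 115/317]
step 0: x' = x̄ + K·y = [435/317, -353/317, 457/317]
step 0: P' = (I − K·H)·P̄ = [3280/317 2669/317 1103/317; 2669/317 8325/317 910/317; 1103/317 910/317 406/317]
step 1: x̄ = F·x = [914/317, -205/317, 1970/317]
step 1: P̄ = F·P·Fᵀ + Q = [1941/317 1664/317 12694/317; 1664/317 27357/317 36841/317; 12694/317 36841/317 130227/317]
step 1: y = z − H·x̄ = [-4679/317]
step 1: S = H·P̄·Hᵀ + R = [1098137/317]
step 1: K = P̄·Hᵀ·S⁻¹ = [36141/1098137; 108859/1098137; 377987/1098137]
step 1: x' = x̄ + K·y = [2632787/1098137, -2316938/1098137, 1245201/1098137]
step 1: P' = (I − K·H)·P̄ = [2603508/1098137 -6646603/1098137 879883/1098137; -6646603/1098137 57386284/1098137 -2179248/1098137; 879883/1098137 -2179248/1098137 419290/1098137]

step 0: x' = [435/317, -353/317, 457/317], P' = [3280/317 2669/317 1103/317; 2669/317 8325/317 910/317; 1103/317 910/317 406/317]
step 1: x' = [2632787/1098137, -2316938/1098137, 1245201/1098137], P' = [2603508/1098137 -6646603/1098137 879883/1098137; -6646603/1098137 57386284/1098137 -2179248/1098137; 879883/1098137 -2179248/1098137 419290/1098137]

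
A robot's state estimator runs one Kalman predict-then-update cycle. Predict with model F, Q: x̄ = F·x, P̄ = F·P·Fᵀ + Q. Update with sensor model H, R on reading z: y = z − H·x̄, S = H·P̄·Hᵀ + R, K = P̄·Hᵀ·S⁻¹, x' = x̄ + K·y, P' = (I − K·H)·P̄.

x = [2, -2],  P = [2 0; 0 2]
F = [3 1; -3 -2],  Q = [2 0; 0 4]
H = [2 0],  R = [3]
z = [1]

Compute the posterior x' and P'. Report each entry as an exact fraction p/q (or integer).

x' = [8/13, 18/13]
P' = [66/91 -66/91; -66/91 794/91]

x̄ = F·x = [4, -2]
P̄ = F·P·Fᵀ + Q = [22 -22; -22 30]
y = z − H·x̄ = [-7]
S = H·P̄·Hᵀ + R = [91]
K = P̄·Hᵀ·S⁻¹ = [44/91; -44/91]
x' = x̄ + K·y = [8/13, 18/13]
P' = (I − K·H)·P̄ = [66/91 -66/91; -66/91 794/91]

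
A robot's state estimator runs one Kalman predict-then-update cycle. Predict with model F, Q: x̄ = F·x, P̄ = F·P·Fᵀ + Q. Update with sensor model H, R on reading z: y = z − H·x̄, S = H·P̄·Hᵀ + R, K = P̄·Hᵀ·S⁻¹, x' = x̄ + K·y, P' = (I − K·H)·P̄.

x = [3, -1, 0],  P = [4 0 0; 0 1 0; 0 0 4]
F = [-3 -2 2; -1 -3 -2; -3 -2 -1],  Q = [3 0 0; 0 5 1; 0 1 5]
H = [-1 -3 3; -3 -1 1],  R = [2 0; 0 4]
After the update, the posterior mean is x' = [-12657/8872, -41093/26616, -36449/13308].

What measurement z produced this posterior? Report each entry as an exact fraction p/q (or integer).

z = [-2, 3]

x̄ = F·x = [-7, 0, -7]
P̄ = F·P·Fᵀ + Q = [59 2 32; 2 34 27; 32 27 49]
S = H·P̄·Hᵀ + R = [142 -36; -36 384]
K = P̄·Hᵀ·S⁻¹ = [551/4436 -3293/8872; -775/4436 -1337/26616; 433/2218 -2321/13308]
x' − x̄ = [49447/8872, -41093/26616, 56707/13308] = K·y
y = (KᵀK)⁻¹·Kᵀ·(x' − x̄) = [12, -11]
z = y + H·x̄ = [12, -11] + [-14, 14] = [-2, 3]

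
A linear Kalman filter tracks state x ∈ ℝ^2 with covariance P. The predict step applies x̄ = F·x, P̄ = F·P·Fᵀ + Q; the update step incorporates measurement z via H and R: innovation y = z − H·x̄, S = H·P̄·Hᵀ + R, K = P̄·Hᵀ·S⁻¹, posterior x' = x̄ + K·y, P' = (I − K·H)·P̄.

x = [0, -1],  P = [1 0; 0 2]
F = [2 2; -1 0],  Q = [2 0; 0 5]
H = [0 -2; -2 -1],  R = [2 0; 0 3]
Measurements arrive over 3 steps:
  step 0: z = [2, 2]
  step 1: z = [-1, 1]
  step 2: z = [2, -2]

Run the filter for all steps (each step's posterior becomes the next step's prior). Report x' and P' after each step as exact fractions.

step 0: x̄ = F·x = [-2, 0]
step 0: P̄ = F·P·Fᵀ + Q = [14 -2; -2 6]
step 0: y = z − H·x̄ = [2, -2]
step 0: S = H·P̄·Hᵀ + R = [26 4; 4 57]
step 0: K = P̄·Hᵀ·S⁻¹ = [166/733 -346/733; -338/733 -2/733]
step 0: x' = x̄ + K·y = [-442/733, -672/733]
step 0: P' = (I − K·H)·P̄ = [602/733 -166/733; -166/733 338/733]
step 1: x̄ = F·x = [-2228/733, 442/733]
step 1: P̄ = F·P·Fᵀ + Q = [3898/733 -872/733; -872/733 4267/733]
step 1: y = z − H·x̄ = [151/733, -3281/733]
step 1: S = H·P̄·Hᵀ + R = [18534/733 5046/733; 5046/733 18570/733]
step 1: K = P̄·Hᵀ·S⁻¹ = [3827/18117 -7795/18117; -33139/72468 -841/72468]
step 1: x' = x̄ + K·y = [-19388/18117, 10159/18117]
step 1: P' = (I − K·H)·P̄ = [13606/18117 -3827/18117; -3827/18117 33139/72468]
step 2: x̄ = F·x = [-1678/1647, 19388/18117]
step 2: P̄ = F·P·Fᵀ + Q = [8471/1647 -1778/1647; -1778/1647 104191/18117]
step 2: y = z − H·x̄ = [75010/18117, -53762/18117]
step 2: S = H·P̄·Hᵀ + R = [452998/18117 130150/18117; 130150/18117 453034/18117]
step 2: K = P̄·Hᵀ·S⁻¹ = [272054/1299087 -29288/68373; -2371657/5196348 -3425/273492]
step 2: x' = x̄ + K·y = [1454174/1299087, -1016347/1299087]
step 2: P' = (I − K·H)·P̄ = [970735/1299087 -272054/1299087; -272054/1299087 2371657/5196348]

step 0: x' = [-442/733, -672/733], P' = [602/733 -166/733; -166/733 338/733]
step 1: x' = [-19388/18117, 10159/18117], P' = [13606/18117 -3827/18117; -3827/18117 33139/72468]
step 2: x' = [1454174/1299087, -1016347/1299087], P' = [970735/1299087 -272054/1299087; -272054/1299087 2371657/5196348]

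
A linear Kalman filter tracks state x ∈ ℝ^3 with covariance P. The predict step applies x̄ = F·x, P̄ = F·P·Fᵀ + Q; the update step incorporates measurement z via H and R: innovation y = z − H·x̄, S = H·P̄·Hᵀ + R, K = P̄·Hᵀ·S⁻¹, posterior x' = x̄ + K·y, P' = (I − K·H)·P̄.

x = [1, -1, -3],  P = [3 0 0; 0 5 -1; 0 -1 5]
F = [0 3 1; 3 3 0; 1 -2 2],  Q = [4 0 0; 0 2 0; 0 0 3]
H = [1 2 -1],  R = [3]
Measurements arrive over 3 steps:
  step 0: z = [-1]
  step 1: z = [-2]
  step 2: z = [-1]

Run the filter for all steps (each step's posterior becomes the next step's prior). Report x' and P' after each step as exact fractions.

step 0: x' = [-4038/725, 434/725, -2439/725], P' = [10464/725 -3402/725 3192/725; -3402/725 6561/725 9069/725; 3192/725 9069/725 21726/725]
step 1: x' = [2979040/484599, -4423922/484599, -1621675/161533], P' = [16018390/484599 -13594820/484599 -3958919/161533; -13594820/484599 19587409/484599 8350372/161533; -3958919/161533 8350372/161533 12636492/161533]
step 2: x' = [-235671903/177876263, 3569419382/889381315, 6935115518/889381315], P' = [10784976833/177876263 -10103981502/177876263 -9751495927/177876263; -10103981502/177876263 61095369101/889381315 71081257774/889381315; -9751495927/177876263 71081257774/889381315 93247123851/889381315]

step 0: x̄ = F·x = [-6, 0, -3]
step 0: P̄ = F·P·Fᵀ + Q = [48 42 -24; 42 74 -27; -24 -27 54]
step 0: y = z − H·x̄ = [2]
step 0: S = H·P̄·Hᵀ + R = [725]
step 0: K = P̄·Hᵀ·S⁻¹ = [156/725; 217/725; -132/725]
step 0: x' = x̄ + K·y = [-4038/725, 434/725, -2439/725]
step 0: P' = (I − K·H)·P̄ = [10464/725 -3402/725 3192/725; -3402/725 6561/725 9069/725; 3192/725 9069/725 21726/725]
step 1: x̄ = F·x = [-1137/725, -10812/725, -9784/725]
step 1: P̄ = F·P·Fᵀ + Q = [138089/725 65214/725 33348/725; 65214/725 93439/725 75798/725; 33348/725 75798/725 79611/725]
step 1: y = z − H·x̄ = [11527/725]
step 1: S = H·P̄·Hᵀ + R = [484599/725]
step 1: K = P̄·Hᵀ·S⁻¹ = [235169/484599; 176294/484599; 35111/161533]
step 1: x' = x̄ + K·y = [2979040/484599, -4423922/484599, -1621675/161533]
step 1: P' = (I − K·H)·P̄ = [16018390/484599 -13594820/484599 -3958919/161533; -13594820/484599 19587409/484599 8350372/161533; -3958919/161533 8350372/161533 12636492/161533]
step 2: x̄ = F·x = [-6045597/161533, -1444882/161533, 2096834/484599]
step 2: P̄ = F·P·Fᵀ + Q = [122147083/161533 31152126/161533 1945915/161533; 31152126/161533 25571543/161533 16787110/161533; 1945915/161533 16787110/161533 53923051/484599]
step 2: y = z − H·x̄ = [28418318/484599]
step 2: S = H·P̄·Hᵀ + R = [889381315/484599]
step 2: K = P̄·Hᵀ·S⁻¹ = [109503252/177876263; 196524306/889381315; 52637354/889381315]
step 2: x' = x̄ + K·y = [-235671903/177876263, 3569419382/889381315, 6935115518/889381315]
step 2: P' = (I − K·H)·P̄ = [10784976833/177876263 -10103981502/177876263 -9751495927/177876263; -10103981502/177876263 61095369101/889381315 71081257774/889381315; -9751495927/177876263 71081257774/889381315 93247123851/889381315]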